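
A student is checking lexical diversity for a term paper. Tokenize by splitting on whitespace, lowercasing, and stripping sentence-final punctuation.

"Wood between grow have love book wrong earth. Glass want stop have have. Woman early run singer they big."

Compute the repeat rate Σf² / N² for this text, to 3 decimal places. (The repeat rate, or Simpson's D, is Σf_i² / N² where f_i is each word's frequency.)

0.069

Frequencies: have:3, wood:1, between:1, grow:1, love:1, book:1, wrong:1, earth:1, glass:1, want:1, stop:1, woman:1, early:1, run:1, singer:1, they:1, big:1
Σf² = 25; N² = 361
Repeat rate = 25 / 361 = 0.069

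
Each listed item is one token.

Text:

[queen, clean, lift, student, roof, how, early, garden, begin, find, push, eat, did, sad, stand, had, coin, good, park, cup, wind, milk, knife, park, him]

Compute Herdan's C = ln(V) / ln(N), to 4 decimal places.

N = 25, V = 24.
ln(V) = 3.178054, ln(N) = 3.218876
C = 3.178054 / 3.218876 = 0.9873

0.9873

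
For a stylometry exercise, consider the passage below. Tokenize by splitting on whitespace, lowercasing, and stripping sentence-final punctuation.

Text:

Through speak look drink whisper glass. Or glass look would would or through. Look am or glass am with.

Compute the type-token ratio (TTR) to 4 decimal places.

0.5263

N = 19 tokens, V = 10 types.
TTR = V / N = 10 / 19 = 0.5263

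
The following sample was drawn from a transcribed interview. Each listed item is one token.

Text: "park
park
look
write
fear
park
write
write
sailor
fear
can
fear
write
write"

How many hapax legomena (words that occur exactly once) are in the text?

Frequencies: write:5, park:3, fear:3, look:1, sailor:1, can:1
Hapax (freq=1): can, look, sailor

3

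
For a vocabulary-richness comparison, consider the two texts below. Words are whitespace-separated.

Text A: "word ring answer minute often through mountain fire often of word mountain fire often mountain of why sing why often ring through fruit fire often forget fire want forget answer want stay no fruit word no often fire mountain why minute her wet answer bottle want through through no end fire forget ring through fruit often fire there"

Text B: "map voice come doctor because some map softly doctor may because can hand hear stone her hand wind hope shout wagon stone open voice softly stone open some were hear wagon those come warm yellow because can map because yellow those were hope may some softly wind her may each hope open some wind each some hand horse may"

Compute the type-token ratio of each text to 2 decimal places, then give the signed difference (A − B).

-0.05

TTR(A) = 21/58 = 0.36
TTR(B) = 24/59 = 0.41
Difference = 0.36 − 0.41 = -0.05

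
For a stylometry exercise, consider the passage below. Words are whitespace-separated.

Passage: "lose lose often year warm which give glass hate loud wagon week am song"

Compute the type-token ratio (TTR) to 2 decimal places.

0.93

N = 14 tokens, V = 13 types.
TTR = V / N = 13 / 14 = 0.93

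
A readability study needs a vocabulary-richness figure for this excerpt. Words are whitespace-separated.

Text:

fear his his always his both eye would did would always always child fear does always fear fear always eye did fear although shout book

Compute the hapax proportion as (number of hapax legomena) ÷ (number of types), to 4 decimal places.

Frequencies: fear:5, always:5, his:3, eye:2, would:2, did:2, both:1, child:1, does:1, although:1, shout:1, book:1
Hapax count = 6; type count = 12.
Ratio = 6 / 12 = 0.5000

0.5000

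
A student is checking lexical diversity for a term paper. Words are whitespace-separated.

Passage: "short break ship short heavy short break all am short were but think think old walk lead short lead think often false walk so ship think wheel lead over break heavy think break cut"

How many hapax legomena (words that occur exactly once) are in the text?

11

Frequencies: short:5, think:5, break:4, lead:3, ship:2, heavy:2, walk:2, all:1, am:1, were:1, but:1, old:1, often:1, false:1, so:1, wheel:1, over:1, cut:1
Hapax (freq=1): all, am, but, cut, false, often, old, over, so, were, wheel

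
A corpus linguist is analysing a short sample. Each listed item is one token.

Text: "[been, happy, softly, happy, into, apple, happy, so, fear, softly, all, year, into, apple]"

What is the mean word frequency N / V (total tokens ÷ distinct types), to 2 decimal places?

1.56

N = 14 tokens, V = 9 types.
Mean frequency = N / V = 14 / 9 = 1.56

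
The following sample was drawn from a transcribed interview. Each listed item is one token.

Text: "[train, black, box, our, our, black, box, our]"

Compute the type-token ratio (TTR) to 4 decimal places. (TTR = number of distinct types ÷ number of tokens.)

0.5000

N = 8 tokens, V = 4 types.
TTR = V / N = 4 / 8 = 0.5000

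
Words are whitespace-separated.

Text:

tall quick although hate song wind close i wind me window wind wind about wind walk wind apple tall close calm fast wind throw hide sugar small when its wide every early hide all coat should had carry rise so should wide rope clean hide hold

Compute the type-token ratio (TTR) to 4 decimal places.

0.7391

N = 46 tokens, V = 34 types.
TTR = V / N = 34 / 46 = 0.7391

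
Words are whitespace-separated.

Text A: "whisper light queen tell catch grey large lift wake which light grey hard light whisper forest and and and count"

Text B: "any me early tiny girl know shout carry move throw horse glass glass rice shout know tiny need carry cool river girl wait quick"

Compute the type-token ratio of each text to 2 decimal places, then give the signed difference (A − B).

TTR(A) = 14/20 = 0.70
TTR(B) = 18/24 = 0.75
Difference = 0.70 − 0.75 = -0.05

-0.05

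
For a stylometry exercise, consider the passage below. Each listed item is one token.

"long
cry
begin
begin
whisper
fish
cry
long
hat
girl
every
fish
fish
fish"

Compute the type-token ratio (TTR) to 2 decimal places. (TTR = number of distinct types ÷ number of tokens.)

0.57

N = 14 tokens, V = 8 types.
TTR = V / N = 8 / 14 = 0.57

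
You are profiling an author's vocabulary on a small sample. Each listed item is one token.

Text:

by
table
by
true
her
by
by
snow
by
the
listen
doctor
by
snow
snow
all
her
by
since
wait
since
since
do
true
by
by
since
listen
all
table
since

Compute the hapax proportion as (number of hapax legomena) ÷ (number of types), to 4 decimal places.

Frequencies: by:9, since:5, snow:3, table:2, true:2, her:2, listen:2, all:2, the:1, doctor:1, wait:1, do:1
Hapax count = 4; type count = 12.
Ratio = 4 / 12 = 0.3333

0.3333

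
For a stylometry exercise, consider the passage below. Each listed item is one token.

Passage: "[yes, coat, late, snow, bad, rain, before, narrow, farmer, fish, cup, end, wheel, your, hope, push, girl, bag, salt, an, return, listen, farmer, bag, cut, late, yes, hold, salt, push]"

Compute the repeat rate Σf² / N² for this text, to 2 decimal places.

0.05

Frequencies: yes:2, late:2, farmer:2, push:2, bag:2, salt:2, coat:1, snow:1, bad:1, rain:1, before:1, narrow:1, fish:1, cup:1, end:1, wheel:1, your:1, hope:1, girl:1, an:1, … (4 more, each freq 1)
Σf² = 42; N² = 900
Repeat rate = 42 / 900 = 0.05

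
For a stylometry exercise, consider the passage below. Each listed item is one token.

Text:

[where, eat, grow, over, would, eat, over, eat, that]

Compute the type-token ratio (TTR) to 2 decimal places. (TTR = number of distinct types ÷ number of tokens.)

0.67

N = 9 tokens, V = 6 types.
TTR = V / N = 6 / 9 = 0.67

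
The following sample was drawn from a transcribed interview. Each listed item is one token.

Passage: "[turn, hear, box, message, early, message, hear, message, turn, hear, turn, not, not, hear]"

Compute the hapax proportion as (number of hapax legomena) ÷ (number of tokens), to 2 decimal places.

0.14

Frequencies: hear:4, turn:3, message:3, not:2, box:1, early:1
Hapax count = 2; token count = 14.
Ratio = 2 / 14 = 0.14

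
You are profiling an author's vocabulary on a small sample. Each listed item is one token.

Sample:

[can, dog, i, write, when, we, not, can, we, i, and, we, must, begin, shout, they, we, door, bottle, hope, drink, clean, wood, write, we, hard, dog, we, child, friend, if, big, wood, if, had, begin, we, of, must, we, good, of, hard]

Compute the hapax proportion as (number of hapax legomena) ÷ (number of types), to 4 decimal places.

0.5769

Frequencies: we:8, can:2, dog:2, i:2, write:2, must:2, begin:2, wood:2, hard:2, if:2, of:2, when:1, not:1, and:1, shout:1, they:1, door:1, bottle:1, hope:1, drink:1, … (6 more, each freq 1)
Hapax count = 15; type count = 26.
Ratio = 15 / 26 = 0.5769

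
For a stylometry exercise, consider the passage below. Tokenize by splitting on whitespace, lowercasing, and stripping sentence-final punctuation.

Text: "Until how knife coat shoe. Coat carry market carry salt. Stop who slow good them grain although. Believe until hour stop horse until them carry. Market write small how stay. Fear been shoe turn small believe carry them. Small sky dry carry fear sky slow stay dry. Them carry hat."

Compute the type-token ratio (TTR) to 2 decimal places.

N = 50 tokens, V = 27 types.
TTR = V / N = 27 / 50 = 0.54

0.54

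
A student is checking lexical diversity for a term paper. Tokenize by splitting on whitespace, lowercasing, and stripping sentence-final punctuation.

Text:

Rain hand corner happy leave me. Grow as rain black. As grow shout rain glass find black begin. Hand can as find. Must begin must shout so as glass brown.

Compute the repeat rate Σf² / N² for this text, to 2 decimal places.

0.07

Frequencies: as:4, rain:3, hand:2, grow:2, black:2, shout:2, glass:2, find:2, begin:2, must:2, corner:1, happy:1, leave:1, me:1, can:1, so:1, brown:1
Σf² = 64; N² = 900
Repeat rate = 64 / 900 = 0.07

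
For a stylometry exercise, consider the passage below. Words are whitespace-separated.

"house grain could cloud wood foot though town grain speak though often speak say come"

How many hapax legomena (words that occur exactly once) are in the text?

9

Frequencies: grain:2, though:2, speak:2, house:1, could:1, cloud:1, wood:1, foot:1, town:1, often:1, say:1, come:1
Hapax (freq=1): cloud, come, could, foot, house, often, say, town, wood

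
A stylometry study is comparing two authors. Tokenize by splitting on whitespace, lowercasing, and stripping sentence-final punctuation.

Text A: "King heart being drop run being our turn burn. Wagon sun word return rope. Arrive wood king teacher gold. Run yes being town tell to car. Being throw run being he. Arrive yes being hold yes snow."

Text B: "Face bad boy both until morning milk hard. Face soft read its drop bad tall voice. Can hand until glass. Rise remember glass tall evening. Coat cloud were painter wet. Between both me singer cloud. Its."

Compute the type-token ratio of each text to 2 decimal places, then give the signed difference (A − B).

-0.08

TTR(A) = 26/37 = 0.70
TTR(B) = 28/36 = 0.78
Difference = 0.70 − 0.78 = -0.08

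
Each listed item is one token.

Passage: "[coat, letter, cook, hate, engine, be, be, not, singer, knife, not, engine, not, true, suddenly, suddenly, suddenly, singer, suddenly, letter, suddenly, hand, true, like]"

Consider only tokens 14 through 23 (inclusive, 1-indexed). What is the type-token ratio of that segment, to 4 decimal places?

Segment tokens 14–23: true, suddenly, suddenly, suddenly, singer, suddenly, letter, suddenly, hand, true
Segment N = 10, segment V = 5.
TTR = 5 / 10 = 0.5000

0.5000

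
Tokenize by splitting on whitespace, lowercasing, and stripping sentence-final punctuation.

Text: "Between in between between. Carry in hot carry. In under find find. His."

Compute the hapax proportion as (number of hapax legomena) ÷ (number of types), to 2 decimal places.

0.43

Frequencies: between:3, in:3, carry:2, find:2, hot:1, under:1, his:1
Hapax count = 3; type count = 7.
Ratio = 3 / 7 = 0.43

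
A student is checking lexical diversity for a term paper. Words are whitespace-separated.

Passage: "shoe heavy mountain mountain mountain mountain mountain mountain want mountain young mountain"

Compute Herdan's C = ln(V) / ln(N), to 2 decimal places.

N = 12, V = 5.
ln(V) = 1.609438, ln(N) = 2.484907
C = 1.609438 / 2.484907 = 0.65

0.65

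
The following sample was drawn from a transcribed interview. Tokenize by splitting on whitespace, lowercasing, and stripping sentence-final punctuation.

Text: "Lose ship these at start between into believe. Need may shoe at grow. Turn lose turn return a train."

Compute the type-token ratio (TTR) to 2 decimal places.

N = 19 tokens, V = 16 types.
TTR = V / N = 16 / 19 = 0.84

0.84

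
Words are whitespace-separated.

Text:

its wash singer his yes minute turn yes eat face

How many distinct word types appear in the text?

9

Distinct types: {eat, face, his, its, minute, singer, turn, wash, yes}
V = 9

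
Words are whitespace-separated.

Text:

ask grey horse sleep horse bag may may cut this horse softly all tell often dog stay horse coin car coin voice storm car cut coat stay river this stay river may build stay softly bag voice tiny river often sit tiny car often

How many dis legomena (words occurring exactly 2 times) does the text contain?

Frequencies: horse:4, stay:4, may:3, often:3, car:3, river:3, bag:2, cut:2, this:2, softly:2, coin:2, voice:2, tiny:2, ask:1, grey:1, sleep:1, all:1, tell:1, dog:1, storm:1, … (3 more, each freq 1)
Words with frequency 2: bag, coin, cut, softly, this, tiny, voice

7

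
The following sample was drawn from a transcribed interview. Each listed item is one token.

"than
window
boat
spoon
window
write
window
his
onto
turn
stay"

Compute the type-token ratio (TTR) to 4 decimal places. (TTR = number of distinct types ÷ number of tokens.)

0.8182

N = 11 tokens, V = 9 types.
TTR = V / N = 9 / 11 = 0.8182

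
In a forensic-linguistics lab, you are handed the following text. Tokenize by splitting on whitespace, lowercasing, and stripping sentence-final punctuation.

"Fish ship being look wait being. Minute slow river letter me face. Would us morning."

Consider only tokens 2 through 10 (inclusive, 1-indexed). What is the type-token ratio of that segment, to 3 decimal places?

Segment tokens 2–10: ship, being, look, wait, being, minute, slow, river, letter
Segment N = 9, segment V = 8.
TTR = 8 / 9 = 0.889

0.889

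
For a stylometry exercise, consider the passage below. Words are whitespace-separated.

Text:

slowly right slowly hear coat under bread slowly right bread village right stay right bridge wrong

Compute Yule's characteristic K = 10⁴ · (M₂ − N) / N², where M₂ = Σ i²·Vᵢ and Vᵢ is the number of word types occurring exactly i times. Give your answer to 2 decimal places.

Frequencies: right:4, slowly:3, bread:2, hear:1, coat:1, under:1, village:1, stay:1, bridge:1, wrong:1
N = 16. Frequency spectrum: V_1=7, V_2=1, V_3=1, V_4=1
M₂ = 1²·7 + 2²·1 + 3²·1 + 4²·1 = 36
K = 10000 × (36 − 16) / 16² = 781.25

781.25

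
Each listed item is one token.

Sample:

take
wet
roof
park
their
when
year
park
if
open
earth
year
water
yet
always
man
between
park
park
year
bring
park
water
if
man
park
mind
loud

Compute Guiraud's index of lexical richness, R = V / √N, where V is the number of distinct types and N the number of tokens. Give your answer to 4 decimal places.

3.4017

N = 28, V = 18.
√N = 5.291503
R = 18 / 5.291503 = 3.4017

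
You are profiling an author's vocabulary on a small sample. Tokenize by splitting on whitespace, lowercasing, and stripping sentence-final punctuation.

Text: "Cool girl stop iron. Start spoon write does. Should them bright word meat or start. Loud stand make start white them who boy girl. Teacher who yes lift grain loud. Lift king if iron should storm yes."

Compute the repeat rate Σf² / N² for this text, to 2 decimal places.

0.04

Frequencies: start:3, girl:2, iron:2, should:2, them:2, loud:2, who:2, yes:2, lift:2, cool:1, stop:1, spoon:1, write:1, does:1, bright:1, word:1, meat:1, or:1, stand:1, make:1, … (7 more, each freq 1)
Σf² = 59; N² = 1369
Repeat rate = 59 / 1369 = 0.04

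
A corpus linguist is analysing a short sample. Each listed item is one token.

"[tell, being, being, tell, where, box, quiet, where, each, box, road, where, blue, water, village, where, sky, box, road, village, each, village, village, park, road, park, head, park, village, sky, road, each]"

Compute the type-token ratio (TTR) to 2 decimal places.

0.41

N = 32 tokens, V = 13 types.
TTR = V / N = 13 / 32 = 0.41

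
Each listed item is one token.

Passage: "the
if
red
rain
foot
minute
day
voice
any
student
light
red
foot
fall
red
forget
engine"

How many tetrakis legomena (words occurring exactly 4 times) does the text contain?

Frequencies: red:3, foot:2, the:1, if:1, rain:1, minute:1, day:1, voice:1, any:1, student:1, light:1, fall:1, forget:1, engine:1
Words with frequency 4: (none)

0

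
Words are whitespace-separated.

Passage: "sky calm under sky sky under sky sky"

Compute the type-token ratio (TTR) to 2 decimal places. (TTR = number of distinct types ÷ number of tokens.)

0.38

N = 8 tokens, V = 3 types.
TTR = V / N = 3 / 8 = 0.38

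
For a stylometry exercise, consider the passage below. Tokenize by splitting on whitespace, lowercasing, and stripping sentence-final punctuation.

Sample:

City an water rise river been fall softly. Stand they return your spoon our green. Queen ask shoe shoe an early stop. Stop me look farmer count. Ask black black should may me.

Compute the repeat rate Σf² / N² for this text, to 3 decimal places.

Frequencies: an:2, ask:2, shoe:2, stop:2, me:2, black:2, city:1, water:1, rise:1, river:1, been:1, fall:1, softly:1, stand:1, they:1, return:1, your:1, spoon:1, our:1, green:1, … (7 more, each freq 1)
Σf² = 45; N² = 1089
Repeat rate = 45 / 1089 = 0.041

0.041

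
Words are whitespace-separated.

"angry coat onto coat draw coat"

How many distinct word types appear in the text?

Distinct types: {angry, coat, draw, onto}
V = 4

4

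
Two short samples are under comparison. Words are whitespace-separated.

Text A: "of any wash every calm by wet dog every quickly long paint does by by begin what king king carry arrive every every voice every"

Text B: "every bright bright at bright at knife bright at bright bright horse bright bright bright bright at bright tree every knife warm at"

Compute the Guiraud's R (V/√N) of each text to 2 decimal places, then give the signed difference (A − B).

A: V=18, N=25, R=3.60
B: V=7, N=23, R=1.46
Difference = 3.60 − 1.46 = 2.14

2.14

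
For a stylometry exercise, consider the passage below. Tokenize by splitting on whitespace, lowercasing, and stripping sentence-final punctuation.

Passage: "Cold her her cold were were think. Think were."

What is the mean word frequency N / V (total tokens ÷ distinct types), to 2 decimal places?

2.25

N = 9 tokens, V = 4 types.
Mean frequency = N / V = 9 / 4 = 2.25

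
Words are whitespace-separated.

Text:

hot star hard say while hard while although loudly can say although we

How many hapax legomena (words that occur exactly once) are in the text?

5

Frequencies: hard:2, say:2, while:2, although:2, hot:1, star:1, loudly:1, can:1, we:1
Hapax (freq=1): can, hot, loudly, star, we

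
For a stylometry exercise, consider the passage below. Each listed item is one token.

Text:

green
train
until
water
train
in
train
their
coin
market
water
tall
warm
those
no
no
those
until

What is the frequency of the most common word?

Frequencies: train:3, until:2, water:2, those:2, no:2, green:1, in:1, their:1, coin:1, market:1, tall:1, warm:1
Most common: 'train' with frequency 3.

3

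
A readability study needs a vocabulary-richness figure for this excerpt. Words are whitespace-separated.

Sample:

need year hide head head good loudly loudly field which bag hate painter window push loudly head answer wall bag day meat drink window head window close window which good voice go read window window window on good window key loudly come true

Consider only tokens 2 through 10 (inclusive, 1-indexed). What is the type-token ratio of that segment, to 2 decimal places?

0.78

Segment tokens 2–10: year, hide, head, head, good, loudly, loudly, field, which
Segment N = 9, segment V = 7.
TTR = 7 / 9 = 0.78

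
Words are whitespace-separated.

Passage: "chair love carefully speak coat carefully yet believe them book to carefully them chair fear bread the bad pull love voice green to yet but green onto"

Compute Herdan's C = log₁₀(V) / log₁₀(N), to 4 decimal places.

N = 27, V = 19.
log₁₀(V) = 1.278754, log₁₀(N) = 1.431364
C = 1.278754 / 1.431364 = 0.8934

0.8934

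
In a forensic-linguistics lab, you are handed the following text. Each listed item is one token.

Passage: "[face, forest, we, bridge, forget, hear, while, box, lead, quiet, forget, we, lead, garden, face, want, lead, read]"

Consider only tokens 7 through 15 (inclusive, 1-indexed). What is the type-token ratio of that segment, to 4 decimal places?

0.8889

Segment tokens 7–15: while, box, lead, quiet, forget, we, lead, garden, face
Segment N = 9, segment V = 8.
TTR = 8 / 9 = 0.8889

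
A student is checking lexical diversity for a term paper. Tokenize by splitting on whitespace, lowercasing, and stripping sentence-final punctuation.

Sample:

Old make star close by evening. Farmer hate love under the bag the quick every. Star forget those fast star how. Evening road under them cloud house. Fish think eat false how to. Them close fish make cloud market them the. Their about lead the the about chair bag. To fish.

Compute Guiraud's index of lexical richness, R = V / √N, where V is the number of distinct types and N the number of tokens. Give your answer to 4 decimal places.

N = 51, V = 32.
√N = 7.141428
R = 32 / 7.141428 = 4.4809

4.4809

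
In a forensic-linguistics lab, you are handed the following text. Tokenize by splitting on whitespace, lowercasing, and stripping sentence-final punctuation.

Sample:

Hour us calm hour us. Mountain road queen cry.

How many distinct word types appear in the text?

7

Distinct types: {calm, cry, hour, mountain, queen, road, us}
V = 7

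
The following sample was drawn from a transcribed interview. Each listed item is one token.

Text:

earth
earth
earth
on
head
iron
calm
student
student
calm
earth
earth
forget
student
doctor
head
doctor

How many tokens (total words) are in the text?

17

Tokens: earth, earth, earth, on, head, iron, calm, student, student, calm, earth, earth, forget, student, doctor, head, doctor
N = 17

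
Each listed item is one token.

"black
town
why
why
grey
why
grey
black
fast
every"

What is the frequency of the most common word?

Frequencies: why:3, black:2, grey:2, town:1, fast:1, every:1
Most common: 'why' with frequency 3.

3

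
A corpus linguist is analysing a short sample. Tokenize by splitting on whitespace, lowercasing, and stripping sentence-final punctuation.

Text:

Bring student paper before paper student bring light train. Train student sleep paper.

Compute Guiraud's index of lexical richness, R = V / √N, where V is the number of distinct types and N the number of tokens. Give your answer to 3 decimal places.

1.941

N = 13, V = 7.
√N = 3.605551
R = 7 / 3.605551 = 1.941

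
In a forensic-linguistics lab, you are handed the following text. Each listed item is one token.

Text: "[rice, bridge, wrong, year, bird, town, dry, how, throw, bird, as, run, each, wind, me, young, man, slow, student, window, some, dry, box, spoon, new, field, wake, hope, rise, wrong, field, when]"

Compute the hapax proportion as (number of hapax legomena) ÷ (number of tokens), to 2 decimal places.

Frequencies: wrong:2, bird:2, dry:2, field:2, rice:1, bridge:1, year:1, town:1, how:1, throw:1, as:1, run:1, each:1, wind:1, me:1, young:1, man:1, slow:1, student:1, window:1, … (8 more, each freq 1)
Hapax count = 24; token count = 32.
Ratio = 24 / 32 = 0.75

0.75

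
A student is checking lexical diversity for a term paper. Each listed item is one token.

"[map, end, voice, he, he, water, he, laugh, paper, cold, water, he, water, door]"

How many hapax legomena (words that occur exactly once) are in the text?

Frequencies: he:4, water:3, map:1, end:1, voice:1, laugh:1, paper:1, cold:1, door:1
Hapax (freq=1): cold, door, end, laugh, map, paper, voice

7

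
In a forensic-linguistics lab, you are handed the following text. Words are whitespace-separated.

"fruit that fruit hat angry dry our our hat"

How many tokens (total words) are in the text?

9

Tokens: fruit, that, fruit, hat, angry, dry, our, our, hat
N = 9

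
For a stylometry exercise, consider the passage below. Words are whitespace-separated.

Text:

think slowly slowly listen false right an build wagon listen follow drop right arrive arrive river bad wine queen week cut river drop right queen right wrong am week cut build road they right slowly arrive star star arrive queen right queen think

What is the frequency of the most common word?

Frequencies: right:6, arrive:4, queen:4, slowly:3, think:2, listen:2, build:2, drop:2, river:2, week:2, cut:2, star:2, false:1, an:1, wagon:1, follow:1, bad:1, wine:1, wrong:1, am:1, … (2 more, each freq 1)
Most common: 'right' with frequency 6.

6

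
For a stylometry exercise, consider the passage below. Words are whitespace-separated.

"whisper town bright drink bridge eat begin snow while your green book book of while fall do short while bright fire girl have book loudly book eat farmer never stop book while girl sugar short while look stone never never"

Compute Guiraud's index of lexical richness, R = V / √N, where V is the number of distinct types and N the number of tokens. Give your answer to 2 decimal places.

N = 40, V = 26.
√N = 6.324555
R = 26 / 6.324555 = 4.11

4.11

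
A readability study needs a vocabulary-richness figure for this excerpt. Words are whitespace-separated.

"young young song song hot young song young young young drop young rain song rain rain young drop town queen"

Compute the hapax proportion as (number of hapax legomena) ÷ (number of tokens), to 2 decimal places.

Frequencies: young:8, song:4, rain:3, drop:2, hot:1, town:1, queen:1
Hapax count = 3; token count = 20.
Ratio = 3 / 20 = 0.15

0.15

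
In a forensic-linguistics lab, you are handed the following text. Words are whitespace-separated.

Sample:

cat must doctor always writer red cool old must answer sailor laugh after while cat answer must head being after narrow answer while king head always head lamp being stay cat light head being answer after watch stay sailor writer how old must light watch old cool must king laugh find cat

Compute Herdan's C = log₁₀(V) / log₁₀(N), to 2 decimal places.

0.79

N = 52, V = 23.
log₁₀(V) = 1.361728, log₁₀(N) = 1.716003
C = 1.361728 / 1.716003 = 0.79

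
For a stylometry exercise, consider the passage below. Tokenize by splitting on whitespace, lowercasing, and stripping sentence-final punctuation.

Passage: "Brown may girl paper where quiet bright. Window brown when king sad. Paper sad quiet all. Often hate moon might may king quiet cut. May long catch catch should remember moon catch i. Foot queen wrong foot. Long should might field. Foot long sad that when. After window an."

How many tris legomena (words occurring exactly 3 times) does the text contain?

Frequencies: may:3, quiet:3, sad:3, long:3, catch:3, foot:3, brown:2, paper:2, window:2, when:2, king:2, moon:2, might:2, should:2, girl:1, where:1, bright:1, all:1, often:1, hate:1, … (9 more, each freq 1)
Words with frequency 3: catch, foot, long, may, quiet, sad

6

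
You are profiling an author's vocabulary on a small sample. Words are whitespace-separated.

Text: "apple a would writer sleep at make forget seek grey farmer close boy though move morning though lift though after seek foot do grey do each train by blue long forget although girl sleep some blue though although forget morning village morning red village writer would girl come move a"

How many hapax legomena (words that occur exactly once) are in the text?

Frequencies: though:4, forget:3, morning:3, a:2, would:2, writer:2, sleep:2, seek:2, grey:2, move:2, do:2, blue:2, although:2, girl:2, village:2, apple:1, at:1, make:1, farmer:1, close:1, … (11 more, each freq 1)
Hapax (freq=1): after, apple, at, boy, by, close, come, each, farmer, foot, lift, long, make, red, some, train

16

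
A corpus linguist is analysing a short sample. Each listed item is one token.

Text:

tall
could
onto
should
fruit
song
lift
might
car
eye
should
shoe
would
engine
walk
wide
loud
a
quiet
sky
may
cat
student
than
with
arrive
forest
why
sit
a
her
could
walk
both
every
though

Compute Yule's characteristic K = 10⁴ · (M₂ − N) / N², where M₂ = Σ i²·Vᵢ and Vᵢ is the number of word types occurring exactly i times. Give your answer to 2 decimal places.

61.73

Frequencies: could:2, should:2, walk:2, a:2, tall:1, onto:1, fruit:1, song:1, lift:1, might:1, car:1, eye:1, shoe:1, would:1, engine:1, wide:1, loud:1, quiet:1, sky:1, may:1, … (12 more, each freq 1)
N = 36. Frequency spectrum: V_1=28, V_2=4
M₂ = 1²·28 + 2²·4 = 44
K = 10000 × (44 − 36) / 36² = 61.73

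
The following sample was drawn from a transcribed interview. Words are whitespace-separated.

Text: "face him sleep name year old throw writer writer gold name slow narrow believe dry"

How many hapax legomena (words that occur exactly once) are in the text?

11

Frequencies: name:2, writer:2, face:1, him:1, sleep:1, year:1, old:1, throw:1, gold:1, slow:1, narrow:1, believe:1, dry:1
Hapax (freq=1): believe, dry, face, gold, him, narrow, old, sleep, slow, throw, year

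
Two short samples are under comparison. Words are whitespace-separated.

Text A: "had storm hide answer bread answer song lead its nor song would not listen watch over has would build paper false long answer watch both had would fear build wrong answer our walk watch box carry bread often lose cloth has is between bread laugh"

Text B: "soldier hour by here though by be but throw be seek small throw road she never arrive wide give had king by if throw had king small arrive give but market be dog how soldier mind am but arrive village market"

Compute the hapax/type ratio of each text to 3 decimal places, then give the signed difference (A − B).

A: hapax=24, V=32, ratio=0.750
B: hapax=14, V=25, ratio=0.560
Difference = 0.750 − 0.560 = 0.190

0.190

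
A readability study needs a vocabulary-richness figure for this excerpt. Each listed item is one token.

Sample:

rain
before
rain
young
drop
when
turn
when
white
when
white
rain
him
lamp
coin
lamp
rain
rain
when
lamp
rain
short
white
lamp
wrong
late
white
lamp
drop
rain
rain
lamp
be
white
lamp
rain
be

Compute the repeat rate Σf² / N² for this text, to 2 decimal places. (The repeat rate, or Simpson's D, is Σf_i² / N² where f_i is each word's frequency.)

Frequencies: rain:9, lamp:7, white:5, when:4, drop:2, be:2, before:1, young:1, turn:1, him:1, coin:1, short:1, wrong:1, late:1
Σf² = 187; N² = 1369
Repeat rate = 187 / 1369 = 0.14

0.14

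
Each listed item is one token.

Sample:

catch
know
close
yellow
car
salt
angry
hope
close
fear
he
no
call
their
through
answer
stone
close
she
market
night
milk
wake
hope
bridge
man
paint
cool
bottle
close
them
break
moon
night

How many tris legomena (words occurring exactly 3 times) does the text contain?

Frequencies: close:4, hope:2, night:2, catch:1, know:1, yellow:1, car:1, salt:1, angry:1, fear:1, he:1, no:1, call:1, their:1, through:1, answer:1, stone:1, she:1, market:1, milk:1, … (9 more, each freq 1)
Words with frequency 3: (none)

0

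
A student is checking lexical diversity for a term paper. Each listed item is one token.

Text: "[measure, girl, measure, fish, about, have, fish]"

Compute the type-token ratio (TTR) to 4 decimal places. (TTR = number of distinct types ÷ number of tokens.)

0.7143

N = 7 tokens, V = 5 types.
TTR = V / N = 5 / 7 = 0.7143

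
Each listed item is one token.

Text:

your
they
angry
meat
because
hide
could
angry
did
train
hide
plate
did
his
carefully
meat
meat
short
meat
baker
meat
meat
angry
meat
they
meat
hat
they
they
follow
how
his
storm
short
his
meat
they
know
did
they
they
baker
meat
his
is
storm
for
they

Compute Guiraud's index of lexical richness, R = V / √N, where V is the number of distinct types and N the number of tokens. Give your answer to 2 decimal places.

N = 48, V = 21.
√N = 6.928203
R = 21 / 6.928203 = 3.03

3.03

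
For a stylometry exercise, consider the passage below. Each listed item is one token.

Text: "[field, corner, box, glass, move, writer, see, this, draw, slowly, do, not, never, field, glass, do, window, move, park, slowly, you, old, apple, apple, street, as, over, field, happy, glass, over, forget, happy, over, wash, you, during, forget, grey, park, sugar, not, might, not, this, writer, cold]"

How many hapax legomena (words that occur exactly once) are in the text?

15

Frequencies: field:3, glass:3, not:3, over:3, move:2, writer:2, this:2, slowly:2, do:2, park:2, you:2, apple:2, happy:2, forget:2, corner:1, box:1, see:1, draw:1, never:1, window:1, … (9 more, each freq 1)
Hapax (freq=1): as, box, cold, corner, draw, during, grey, might, never, old, see, street, sugar, wash, window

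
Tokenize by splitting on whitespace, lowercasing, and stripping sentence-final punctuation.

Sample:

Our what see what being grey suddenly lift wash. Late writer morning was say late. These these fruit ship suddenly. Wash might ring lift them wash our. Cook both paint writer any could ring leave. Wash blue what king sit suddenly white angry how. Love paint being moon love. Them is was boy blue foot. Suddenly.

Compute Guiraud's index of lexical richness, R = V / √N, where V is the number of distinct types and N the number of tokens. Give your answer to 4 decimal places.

4.8107

N = 56, V = 36.
√N = 7.483315
R = 36 / 7.483315 = 4.8107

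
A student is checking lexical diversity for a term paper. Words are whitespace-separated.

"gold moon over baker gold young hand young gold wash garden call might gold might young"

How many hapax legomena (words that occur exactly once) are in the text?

7

Frequencies: gold:4, young:3, might:2, moon:1, over:1, baker:1, hand:1, wash:1, garden:1, call:1
Hapax (freq=1): baker, call, garden, hand, moon, over, wash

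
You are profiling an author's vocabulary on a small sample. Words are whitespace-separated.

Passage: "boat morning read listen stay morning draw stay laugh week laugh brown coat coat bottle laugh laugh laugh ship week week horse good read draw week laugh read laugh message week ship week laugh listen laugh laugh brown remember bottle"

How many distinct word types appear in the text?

16

Distinct types: {boat, bottle, brown, coat, draw, good, horse, laugh, listen, message, morning, read, remember, ship, stay, week}
V = 16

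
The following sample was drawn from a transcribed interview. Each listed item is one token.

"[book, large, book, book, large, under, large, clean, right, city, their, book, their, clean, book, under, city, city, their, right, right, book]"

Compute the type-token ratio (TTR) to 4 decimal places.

0.3182

N = 22 tokens, V = 7 types.
TTR = V / N = 7 / 22 = 0.3182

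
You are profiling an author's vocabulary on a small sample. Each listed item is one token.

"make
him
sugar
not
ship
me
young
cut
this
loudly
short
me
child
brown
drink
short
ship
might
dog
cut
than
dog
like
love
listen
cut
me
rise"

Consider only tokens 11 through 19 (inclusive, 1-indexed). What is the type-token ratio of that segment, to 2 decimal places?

0.89

Segment tokens 11–19: short, me, child, brown, drink, short, ship, might, dog
Segment N = 9, segment V = 8.
TTR = 8 / 9 = 0.89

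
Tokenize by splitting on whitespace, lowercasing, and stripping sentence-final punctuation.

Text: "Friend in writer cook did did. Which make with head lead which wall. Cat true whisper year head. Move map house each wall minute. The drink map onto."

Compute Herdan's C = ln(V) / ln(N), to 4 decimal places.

N = 28, V = 23.
ln(V) = 3.135494, ln(N) = 3.332205
C = 3.135494 / 3.332205 = 0.9410

0.9410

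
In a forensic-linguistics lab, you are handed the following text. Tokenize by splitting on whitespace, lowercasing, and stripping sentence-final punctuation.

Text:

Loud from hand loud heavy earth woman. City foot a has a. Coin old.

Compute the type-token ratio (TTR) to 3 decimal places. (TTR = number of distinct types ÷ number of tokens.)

N = 14 tokens, V = 12 types.
TTR = V / N = 12 / 14 = 0.857

0.857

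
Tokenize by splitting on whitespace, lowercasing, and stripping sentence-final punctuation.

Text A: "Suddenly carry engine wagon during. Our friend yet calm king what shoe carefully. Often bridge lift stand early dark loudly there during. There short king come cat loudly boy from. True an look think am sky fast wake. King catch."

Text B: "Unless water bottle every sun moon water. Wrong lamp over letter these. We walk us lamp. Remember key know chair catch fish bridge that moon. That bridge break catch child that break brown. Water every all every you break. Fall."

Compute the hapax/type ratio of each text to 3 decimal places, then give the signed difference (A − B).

A: hapax=31, V=35, ratio=0.886
B: hapax=20, V=28, ratio=0.714
Difference = 0.886 − 0.714 = 0.172

0.172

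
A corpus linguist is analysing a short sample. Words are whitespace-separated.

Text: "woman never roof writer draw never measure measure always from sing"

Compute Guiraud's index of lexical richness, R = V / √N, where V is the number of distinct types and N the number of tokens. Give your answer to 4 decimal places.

2.7136

N = 11, V = 9.
√N = 3.316625
R = 9 / 3.316625 = 2.7136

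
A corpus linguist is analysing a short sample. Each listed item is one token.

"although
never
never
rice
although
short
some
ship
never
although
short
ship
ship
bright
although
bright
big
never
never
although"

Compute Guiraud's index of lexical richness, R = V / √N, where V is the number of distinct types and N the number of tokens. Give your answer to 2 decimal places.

1.79

N = 20, V = 8.
√N = 4.472136
R = 8 / 4.472136 = 1.79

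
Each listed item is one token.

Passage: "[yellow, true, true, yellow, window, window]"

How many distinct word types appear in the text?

Distinct types: {true, window, yellow}
V = 3

3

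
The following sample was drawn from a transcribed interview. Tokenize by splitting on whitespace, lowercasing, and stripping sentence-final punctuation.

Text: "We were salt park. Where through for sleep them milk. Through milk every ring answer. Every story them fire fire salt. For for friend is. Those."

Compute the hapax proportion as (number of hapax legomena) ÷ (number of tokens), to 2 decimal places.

Frequencies: for:3, salt:2, through:2, them:2, milk:2, every:2, fire:2, we:1, were:1, park:1, where:1, sleep:1, ring:1, answer:1, story:1, friend:1, is:1, those:1
Hapax count = 11; token count = 26.
Ratio = 11 / 26 = 0.42

0.42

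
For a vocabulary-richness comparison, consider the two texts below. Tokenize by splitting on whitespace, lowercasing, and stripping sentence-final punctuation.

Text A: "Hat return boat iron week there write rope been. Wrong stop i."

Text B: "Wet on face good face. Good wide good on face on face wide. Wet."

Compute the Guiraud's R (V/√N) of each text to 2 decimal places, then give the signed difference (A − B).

A: V=12, N=12, R=3.46
B: V=5, N=14, R=1.34
Difference = 3.46 − 1.34 = 2.12

2.12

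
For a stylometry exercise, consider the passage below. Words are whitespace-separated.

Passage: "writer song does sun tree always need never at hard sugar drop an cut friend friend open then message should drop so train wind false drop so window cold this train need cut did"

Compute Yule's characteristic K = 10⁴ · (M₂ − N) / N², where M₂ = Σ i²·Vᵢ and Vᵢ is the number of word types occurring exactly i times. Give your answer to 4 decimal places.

138.4083

Frequencies: drop:3, need:2, cut:2, friend:2, so:2, train:2, writer:1, song:1, does:1, sun:1, tree:1, always:1, never:1, at:1, hard:1, sugar:1, an:1, open:1, then:1, message:1, … (7 more, each freq 1)
N = 34. Frequency spectrum: V_1=21, V_2=5, V_3=1
M₂ = 1²·21 + 2²·5 + 3²·1 = 50
K = 10000 × (50 − 34) / 34² = 138.4083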